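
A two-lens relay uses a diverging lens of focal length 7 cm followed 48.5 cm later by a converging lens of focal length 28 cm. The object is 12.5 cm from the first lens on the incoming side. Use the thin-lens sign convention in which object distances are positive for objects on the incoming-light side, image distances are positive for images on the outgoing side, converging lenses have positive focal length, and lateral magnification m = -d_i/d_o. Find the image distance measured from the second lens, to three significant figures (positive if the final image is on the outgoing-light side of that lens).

59.4 cm

Lens 1: 1/d_i1 = 1/f_1 - 1/d_o1 = 1/(-7) - 1/12.5 = -0.22286 cm^-1, so d_i1 = -4.487 cm.
With d_i1 < 0 the first image is virtual and lies on the object side; the object distance for lens 2 is d_o2 = 48.5 - (-4.487) = 52.987 cm.
Lens 2: 1/d_i2 = 1/f_2 - 1/d_o2 = 1/28 - 1/(52.987) = 0.01684 cm^-1, so d_i2 = 59.376 cm.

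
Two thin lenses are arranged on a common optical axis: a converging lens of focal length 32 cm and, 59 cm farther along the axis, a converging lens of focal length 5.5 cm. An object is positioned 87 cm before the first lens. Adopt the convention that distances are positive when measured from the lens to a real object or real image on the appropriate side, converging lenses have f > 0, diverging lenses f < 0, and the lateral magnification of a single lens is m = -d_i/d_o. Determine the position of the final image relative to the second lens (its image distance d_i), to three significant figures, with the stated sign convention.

16.0 cm

Applying the thin-lens equation to the first lens, 1/32 = 1/87 + 1/d_i1, which gives d_i1 = 50.618 cm.
That image sits 8.382 cm in front of the second lens, so d_o2 = 8.382 cm.
Applying the thin-lens equation again with f_2 = 5.5 cm and d_o2 = 8.382 cm gives d_i2 = 15.997 cm.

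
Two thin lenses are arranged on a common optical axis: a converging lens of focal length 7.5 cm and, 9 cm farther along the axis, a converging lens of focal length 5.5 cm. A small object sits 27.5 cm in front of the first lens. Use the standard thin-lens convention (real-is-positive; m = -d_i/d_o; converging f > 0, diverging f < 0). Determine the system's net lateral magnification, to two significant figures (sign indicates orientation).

-0.30

First lens: d_i1 = 1/(1/7.5 - 1/27.5) = 10.312 cm.
m_1 = -(10.312)/27.5 = -0.3750.
Since 10.312 cm > 9 cm, the first image lies past the second lens and serves as a virtual object: d_o2 = L - d_i1 = -1.312 cm.
Second lens: d_i2 = 1/(1/5.5 - 1/(-1.312)) = 1.060 cm.
m_2 = -(1.060)/(-1.312) = 0.8073.
Total m = m_1 x m_2 = (-0.3750)(0.8073) = -0.3028.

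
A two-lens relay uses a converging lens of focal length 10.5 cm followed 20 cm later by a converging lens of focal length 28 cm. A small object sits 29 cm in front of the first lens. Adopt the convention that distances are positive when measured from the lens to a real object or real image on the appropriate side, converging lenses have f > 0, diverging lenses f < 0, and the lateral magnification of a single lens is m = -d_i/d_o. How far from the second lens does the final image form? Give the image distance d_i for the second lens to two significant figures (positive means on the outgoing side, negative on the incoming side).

-4.1 cm

Applying the thin-lens equation to the first lens, 1/10.5 = 1/29 + 1/d_i1, which gives d_i1 = 16.459 cm.
Object distance for lens 2: d_o2 = 20 - 16.459 = 3.541 cm.
Applying the thin-lens equation again with f_2 = 28 cm and d_o2 = 3.541 cm gives d_i2 = -4.053 cm.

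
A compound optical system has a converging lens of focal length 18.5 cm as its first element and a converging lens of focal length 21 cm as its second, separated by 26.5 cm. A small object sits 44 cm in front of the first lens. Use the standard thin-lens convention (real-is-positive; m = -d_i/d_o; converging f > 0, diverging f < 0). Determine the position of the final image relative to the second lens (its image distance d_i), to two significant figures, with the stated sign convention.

4.3 cm

Lens 1: 1/d_i1 = 1/f_1 - 1/d_o1 = 1/18.5 - 1/44 = 0.03133 cm^-1, so d_i1 = 31.922 cm.
This image would form 31.922 cm past lens 1, i.e. 5.422 cm beyond lens 2, so it is a virtual object for lens 2: d_o2 = 26.5 - 31.922 = -5.422 cm.
Lens 2: 1/d_i2 = 1/f_2 - 1/d_o2 = 1/21 - 1/(-5.422) = 0.23207 cm^-1, so d_i2 = 4.309 cm.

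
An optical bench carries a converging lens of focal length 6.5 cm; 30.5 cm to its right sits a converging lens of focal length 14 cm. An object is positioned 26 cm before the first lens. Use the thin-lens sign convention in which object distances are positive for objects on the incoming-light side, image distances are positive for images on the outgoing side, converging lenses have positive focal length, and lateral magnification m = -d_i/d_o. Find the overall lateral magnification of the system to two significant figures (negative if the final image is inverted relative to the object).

0.60

Applying the thin-lens equation to the first lens, 1/6.5 = 1/26 + 1/d_i1, which gives d_i1 = 8.667 cm.
Its lateral magnification is m_1 = -d_i1/d_o1 = -(8.667)/26 = -0.3333.
The intermediate image is 8.667 cm to the right of lens 1, so d_o2 = L - d_i1 = 30.5 - 8.667 = 21.833 cm.
Applying the thin-lens equation again with f_2 = 14 cm and d_o2 = 21.833 cm gives d_i2 = 39.021 cm.
m_2 = -(39.021)/(21.833) = -1.7872.
Total m = m_1 x m_2 = (-0.3333)(-1.7872) = 0.5957.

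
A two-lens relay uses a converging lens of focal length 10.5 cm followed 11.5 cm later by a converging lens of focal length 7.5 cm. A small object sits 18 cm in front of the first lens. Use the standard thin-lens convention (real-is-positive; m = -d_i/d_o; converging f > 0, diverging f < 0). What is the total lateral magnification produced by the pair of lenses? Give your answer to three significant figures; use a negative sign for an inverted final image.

Lens 1: 1/d_i1 = 1/f_1 - 1/d_o1 = 1/10.5 - 1/18 = 0.03968 cm^-1, so d_i1 = 25.200 cm.
m_1 = -(25.200)/18 = -1.4000.
This image would form 25.200 cm past lens 1, i.e. 13.700 cm beyond lens 2, so it is a virtual object for lens 2: d_o2 = 11.5 - 25.200 = -13.700 cm.
Lens 2: 1/d_i2 = 1/f_2 - 1/d_o2 = 1/7.5 - 1/(-13.700) = 0.20633 cm^-1, so d_i2 = 4.847 cm.
m_2 = -(4.847)/(-13.700) = 0.3538.
The system's lateral magnification is m_1 m_2 = (-1.4000)(0.3538) = -0.4953.

-0.495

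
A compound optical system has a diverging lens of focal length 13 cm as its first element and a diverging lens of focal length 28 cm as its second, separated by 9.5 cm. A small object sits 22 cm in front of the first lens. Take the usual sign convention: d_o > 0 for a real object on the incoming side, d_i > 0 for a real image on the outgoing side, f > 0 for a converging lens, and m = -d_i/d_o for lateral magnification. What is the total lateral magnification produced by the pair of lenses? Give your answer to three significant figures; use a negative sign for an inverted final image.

0.228

Lens 1: 1/d_i1 = 1/f_1 - 1/d_o1 = 1/(-13) - 1/22 = -0.12238 cm^-1, so d_i1 = -8.171 cm.
m_1 = -(-8.171)/22 = 0.3714.
With d_i1 < 0 the first image is virtual and lies on the object side; the object distance for lens 2 is d_o2 = 9.5 - (-8.171) = 17.671 cm.
Lens 2: 1/d_i2 = 1/f_2 - 1/d_o2 = 1/(-28) - 1/(17.671) = -0.09230 cm^-1, so d_i2 = -10.834 cm.
m_2 = -(-10.834)/(17.671) = 0.6131.
The system's lateral magnification is m_1 m_2 = (0.3714)(0.6131) = 0.2277.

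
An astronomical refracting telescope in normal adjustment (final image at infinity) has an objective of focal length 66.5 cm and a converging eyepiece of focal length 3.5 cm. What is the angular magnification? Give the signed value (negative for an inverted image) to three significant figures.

-19.0

M = -f_obj/f_eye = -66.5/(3.5) = -19.000.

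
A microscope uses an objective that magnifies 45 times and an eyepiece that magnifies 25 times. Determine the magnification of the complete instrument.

1125

The overall magnification of a compound microscope is the product of the objective and eyepiece magnifications:
M = M_obj x M_eye = 45 x 25 = 1125.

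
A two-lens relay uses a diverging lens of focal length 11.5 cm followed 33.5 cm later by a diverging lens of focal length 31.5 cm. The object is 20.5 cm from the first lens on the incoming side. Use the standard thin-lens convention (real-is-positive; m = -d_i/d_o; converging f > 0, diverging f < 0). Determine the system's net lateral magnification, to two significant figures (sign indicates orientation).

Lens 1: 1/d_i1 = 1/f_1 - 1/d_o1 = 1/(-11.5) - 1/20.5 = -0.13574 cm^-1, so d_i1 = -7.367 cm.
m_1 = -(-7.367)/20.5 = 0.3594.
With d_i1 < 0 the first image is virtual and lies on the object side; the object distance for lens 2 is d_o2 = 33.5 - (-7.367) = 40.867 cm.
Lens 2: 1/d_i2 = 1/f_2 - 1/d_o2 = 1/(-31.5) - 1/(40.867) = -0.05622 cm^-1, so d_i2 = -17.789 cm.
m_2 = -(-17.789)/(40.867) = 0.4353.
Total m = m_1 x m_2 = (0.3594)(0.4353) = 0.1564.

0.16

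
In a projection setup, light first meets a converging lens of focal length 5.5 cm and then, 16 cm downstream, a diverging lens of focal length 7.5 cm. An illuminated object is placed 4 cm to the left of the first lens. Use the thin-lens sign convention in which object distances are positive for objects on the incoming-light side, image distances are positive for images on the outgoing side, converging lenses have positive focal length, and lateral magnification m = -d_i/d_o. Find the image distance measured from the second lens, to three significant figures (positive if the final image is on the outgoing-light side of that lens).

Lens 1: 1/d_i1 = 1/f_1 - 1/d_o1 = 1/5.5 - 1/4 = -0.06818 cm^-1, so d_i1 = -14.667 cm.
The intermediate image is virtual, 14.667 cm to the left of lens 1, so d_o2 = L - d_i1 = 16 - (-14.667) = 30.667 cm.
Lens 2: 1/d_i2 = 1/f_2 - 1/d_o2 = 1/(-7.5) - 1/(30.667) = -0.16594 cm^-1, so d_i2 = -6.026 cm.

-6.03 cm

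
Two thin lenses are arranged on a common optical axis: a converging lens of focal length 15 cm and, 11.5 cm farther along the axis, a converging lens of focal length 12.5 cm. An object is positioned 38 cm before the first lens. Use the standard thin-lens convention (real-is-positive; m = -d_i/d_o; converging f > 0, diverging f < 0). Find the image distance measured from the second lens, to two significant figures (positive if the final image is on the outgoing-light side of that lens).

6.4 cm

First lens: d_i1 = 1/(1/15 - 1/38) = 24.783 cm.
This image would form 24.783 cm past lens 1, i.e. 13.283 cm beyond lens 2, so it is a virtual object for lens 2: d_o2 = 11.5 - 24.783 = -13.283 cm.
Second lens: d_i2 = 1/(1/12.5 - 1/(-13.283)) = 6.440 cm.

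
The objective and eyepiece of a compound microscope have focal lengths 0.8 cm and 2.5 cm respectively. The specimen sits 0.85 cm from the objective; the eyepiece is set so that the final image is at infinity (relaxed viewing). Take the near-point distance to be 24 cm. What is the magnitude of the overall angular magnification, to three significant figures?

154

Objective: 1/d_i = 1/f_obj - 1/d_o = 1/0.8 - 1/0.85 = 0.07353 cm^-1, so d_i = 13.600 cm.
m_obj = -d_i/d_o = -13.600/0.85 = -16.000.
Eyepiece angular magnification (image at infinity): M_eye = D/f_e = 24/2.5 = 9.600.
Overall M = m_obj x M_eye = (-16.000)(9.600) = -153.60.
|M| = 153.60.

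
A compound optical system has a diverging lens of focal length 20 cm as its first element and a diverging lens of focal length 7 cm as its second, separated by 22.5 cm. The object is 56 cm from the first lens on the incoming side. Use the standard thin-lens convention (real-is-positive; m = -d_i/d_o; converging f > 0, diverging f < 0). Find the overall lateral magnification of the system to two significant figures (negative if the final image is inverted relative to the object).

0.042

Lens 1: 1/d_i1 = 1/f_1 - 1/d_o1 = 1/(-20) - 1/56 = -0.06786 cm^-1, so d_i1 = -14.737 cm.
m_1 = -(-14.737)/56 = 0.2632.
With d_i1 < 0 the first image is virtual and lies on the object side; the object distance for lens 2 is d_o2 = 22.5 - (-14.737) = 37.237 cm.
Lens 2: 1/d_i2 = 1/f_2 - 1/d_o2 = 1/(-7) - 1/(37.237) = -0.16971 cm^-1, so d_i2 = -5.892 cm.
m_2 = -(-5.892)/(37.237) = 0.1582.
The system's lateral magnification is m_1 m_2 = (0.2632)(0.1582) = 0.0416.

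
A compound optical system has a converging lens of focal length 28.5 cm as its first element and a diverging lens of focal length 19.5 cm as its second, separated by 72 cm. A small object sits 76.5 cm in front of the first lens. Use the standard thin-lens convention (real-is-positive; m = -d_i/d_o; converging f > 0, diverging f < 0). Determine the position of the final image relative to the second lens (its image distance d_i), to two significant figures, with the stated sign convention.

First lens: d_i1 = 1/(1/28.5 - 1/76.5) = 45.422 cm.
Object distance for lens 2: d_o2 = 72 - 45.422 = 26.578 cm.
Second lens: d_i2 = 1/(1/(-19.5) - 1/(26.578)) = -11.248 cm.

-11 cm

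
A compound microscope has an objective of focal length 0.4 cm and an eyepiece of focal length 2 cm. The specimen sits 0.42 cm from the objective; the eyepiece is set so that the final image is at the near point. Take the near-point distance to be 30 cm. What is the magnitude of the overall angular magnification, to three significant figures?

320

Objective: 1/d_i = 1/f_obj - 1/d_o = 1/0.4 - 1/0.42 = 0.11905 cm^-1, so d_i = 8.400 cm.
m_obj = -d_i/d_o = -8.400/0.42 = -20.000.
Eyepiece angular magnification (image at near point): M_eye = 1 + D/f_e = 1 + 30/2 = 16.000.
Overall M = m_obj x M_eye = (-20.000)(16.000) = -320.00.
|M| = 320.00.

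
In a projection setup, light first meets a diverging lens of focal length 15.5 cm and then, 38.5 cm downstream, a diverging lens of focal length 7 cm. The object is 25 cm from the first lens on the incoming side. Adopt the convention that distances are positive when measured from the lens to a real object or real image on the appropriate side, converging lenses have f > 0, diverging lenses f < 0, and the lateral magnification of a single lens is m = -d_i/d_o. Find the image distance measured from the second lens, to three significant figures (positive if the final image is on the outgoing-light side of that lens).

-6.11 cm

First lens: d_i1 = 1/(1/(-15.5) - 1/25) = -9.568 cm.
The intermediate image is virtual, 9.568 cm to the left of lens 1, so d_o2 = L - d_i1 = 38.5 - (-9.568) = 48.068 cm.
Second lens: d_i2 = 1/(1/(-7) - 1/(48.068)) = -6.110 cm.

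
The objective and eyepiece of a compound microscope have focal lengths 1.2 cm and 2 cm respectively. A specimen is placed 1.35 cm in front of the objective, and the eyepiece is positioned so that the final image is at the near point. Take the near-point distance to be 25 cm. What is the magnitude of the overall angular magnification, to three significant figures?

Objective: 1/d_i = 1/f_obj - 1/d_o = 1/1.2 - 1/1.35 = 0.09259 cm^-1, so d_i = 10.800 cm.
m_obj = -d_i/d_o = -10.800/1.35 = -8.000.
Eyepiece angular magnification (image at near point): M_eye = 1 + D/f_e = 1 + 25/2 = 13.500.
Overall M = m_obj x M_eye = (-8.000)(13.500) = -108.00.
|M| = 108.00.

108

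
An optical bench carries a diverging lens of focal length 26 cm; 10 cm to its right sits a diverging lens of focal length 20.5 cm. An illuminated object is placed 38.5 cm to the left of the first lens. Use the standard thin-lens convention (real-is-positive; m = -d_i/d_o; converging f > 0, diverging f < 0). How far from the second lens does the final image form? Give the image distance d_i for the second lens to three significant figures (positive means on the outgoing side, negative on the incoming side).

-11.4 cm

First lens: d_i1 = 1/(1/(-26) - 1/38.5) = -15.519 cm.
With d_i1 < 0 the first image is virtual and lies on the object side; the object distance for lens 2 is d_o2 = 10 - (-15.519) = 25.519 cm.
Second lens: d_i2 = 1/(1/(-20.5) - 1/(25.519)) = -11.368 cm.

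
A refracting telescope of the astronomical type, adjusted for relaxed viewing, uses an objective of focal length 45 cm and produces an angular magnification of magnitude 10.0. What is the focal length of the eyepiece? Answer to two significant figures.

|M| = f_obj/f_eye, so f_eye = f_obj/|M| = 45/10.0 = 4.500 cm.

4.5 cm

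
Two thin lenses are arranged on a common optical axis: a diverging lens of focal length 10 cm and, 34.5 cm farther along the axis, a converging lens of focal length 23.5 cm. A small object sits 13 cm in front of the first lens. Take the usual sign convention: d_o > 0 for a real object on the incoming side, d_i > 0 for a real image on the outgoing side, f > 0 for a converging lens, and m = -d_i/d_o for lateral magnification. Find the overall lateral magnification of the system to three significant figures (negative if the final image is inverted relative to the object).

Applying the thin-lens equation to the first lens, 1/(-10) = 1/13 + 1/d_i1, which gives d_i1 = -5.652 cm.
Its lateral magnification is m_1 = -d_i1/d_o1 = -(-5.652)/13 = 0.4348.
The intermediate image is virtual, 5.652 cm to the left of lens 1, so d_o2 = L - d_i1 = 34.5 - (-5.652) = 40.152 cm.
Applying the thin-lens equation again with f_2 = 23.5 cm and d_o2 = 40.152 cm gives d_i2 = 56.664 cm.
m_2 = -(56.664)/(40.152) = -1.4112.
Overall magnification: m = m_1 m_2 = -0.6136.

-0.614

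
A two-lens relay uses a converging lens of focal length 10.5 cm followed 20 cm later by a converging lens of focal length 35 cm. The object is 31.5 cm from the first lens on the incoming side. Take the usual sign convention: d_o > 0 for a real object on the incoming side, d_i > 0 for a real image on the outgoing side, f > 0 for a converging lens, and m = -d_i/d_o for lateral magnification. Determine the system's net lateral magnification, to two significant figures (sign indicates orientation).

First lens: d_i1 = 1/(1/10.5 - 1/31.5) = 15.750 cm.
m_1 = -(15.750)/31.5 = -0.5000.
Object distance for lens 2: d_o2 = 20 - 15.750 = 4.250 cm.
Second lens: d_i2 = 1/(1/35 - 1/(4.250)) = -4.837 cm.
m_2 = -(-4.837)/(4.250) = 1.1382.
The system's lateral magnification is m_1 m_2 = (-0.5000)(1.1382) = -0.5691.

-0.57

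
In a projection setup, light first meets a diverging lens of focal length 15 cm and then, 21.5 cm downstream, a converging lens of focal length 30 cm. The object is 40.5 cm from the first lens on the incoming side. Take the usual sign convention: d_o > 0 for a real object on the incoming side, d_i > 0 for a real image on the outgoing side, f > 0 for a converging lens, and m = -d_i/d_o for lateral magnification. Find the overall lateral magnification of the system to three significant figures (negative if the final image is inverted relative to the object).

-3.31

Lens 1: 1/d_i1 = 1/f_1 - 1/d_o1 = 1/(-15) - 1/40.5 = -0.09136 cm^-1, so d_i1 = -10.946 cm.
m_1 = -(-10.946)/40.5 = 0.2703.
The intermediate image is virtual, 10.946 cm to the left of lens 1, so d_o2 = L - d_i1 = 21.5 - (-10.946) = 32.446 cm.
Lens 2: 1/d_i2 = 1/f_2 - 1/d_o2 = 1/30 - 1/(32.446) = 0.00251 cm^-1, so d_i2 = 397.956 cm.
m_2 = -(397.956)/(32.446) = -12.2652.
The system's lateral magnification is m_1 m_2 = (0.2703)(-12.2652) = -3.3149.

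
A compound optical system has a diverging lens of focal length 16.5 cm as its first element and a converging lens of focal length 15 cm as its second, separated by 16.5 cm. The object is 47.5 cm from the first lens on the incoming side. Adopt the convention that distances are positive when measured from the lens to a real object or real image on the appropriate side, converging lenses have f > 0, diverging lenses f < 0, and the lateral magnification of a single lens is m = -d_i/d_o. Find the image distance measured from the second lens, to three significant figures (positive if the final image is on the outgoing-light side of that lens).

First lens: d_i1 = 1/(1/(-16.5) - 1/47.5) = -12.246 cm.
With d_i1 < 0 the first image is virtual and lies on the object side; the object distance for lens 2 is d_o2 = 16.5 - (-12.246) = 28.746 cm.
Second lens: d_i2 = 1/(1/15 - 1/(28.746)) = 31.368 cm.

31.4 cm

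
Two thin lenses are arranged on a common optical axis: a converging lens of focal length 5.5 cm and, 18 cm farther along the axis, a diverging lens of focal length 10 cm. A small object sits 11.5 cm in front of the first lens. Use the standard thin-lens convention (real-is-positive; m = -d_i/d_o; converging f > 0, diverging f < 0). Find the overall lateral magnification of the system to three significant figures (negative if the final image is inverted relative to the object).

-0.525

First lens: d_i1 = 1/(1/5.5 - 1/11.5) = 10.542 cm.
m_1 = -(10.542)/11.5 = -0.9167.
That image sits 7.458 cm in front of the second lens, so d_o2 = 7.458 cm.
Second lens: d_i2 = 1/(1/(-10) - 1/(7.458)) = -4.272 cm.
m_2 = -(-4.272)/(7.458) = 0.5728.
Overall magnification: m = m_1 m_2 = -0.5251.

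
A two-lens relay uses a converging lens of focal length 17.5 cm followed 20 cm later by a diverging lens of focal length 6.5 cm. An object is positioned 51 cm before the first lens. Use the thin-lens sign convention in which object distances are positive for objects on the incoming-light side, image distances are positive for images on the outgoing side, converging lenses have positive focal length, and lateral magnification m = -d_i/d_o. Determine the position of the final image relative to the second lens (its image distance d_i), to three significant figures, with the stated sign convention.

Lens 1: 1/d_i1 = 1/f_1 - 1/d_o1 = 1/17.5 - 1/51 = 0.03754 cm^-1, so d_i1 = 26.642 cm.
This image would form 26.642 cm past lens 1, i.e. 6.642 cm beyond lens 2, so it is a virtual object for lens 2: d_o2 = 20 - 26.642 = -6.642 cm.
Lens 2: 1/d_i2 = 1/f_2 - 1/d_o2 = 1/(-6.5) - 1/(-6.642) = -0.00328 cm^-1, so d_i2 = -304.474 cm.

-304 cm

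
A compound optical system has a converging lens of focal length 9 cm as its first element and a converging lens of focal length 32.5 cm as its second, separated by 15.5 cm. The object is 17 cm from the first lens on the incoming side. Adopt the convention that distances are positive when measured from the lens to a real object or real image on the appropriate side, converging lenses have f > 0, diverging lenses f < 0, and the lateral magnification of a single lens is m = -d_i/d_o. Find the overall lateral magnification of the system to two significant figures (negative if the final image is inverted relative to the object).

Lens 1: 1/d_i1 = 1/f_1 - 1/d_o1 = 1/9 - 1/17 = 0.05229 cm^-1, so d_i1 = 19.125 cm.
m_1 = -(19.125)/17 = -1.1250.
This image would form 19.125 cm past lens 1, i.e. 3.625 cm beyond lens 2, so it is a virtual object for lens 2: d_o2 = 15.5 - 19.125 = -3.625 cm.
Lens 2: 1/d_i2 = 1/f_2 - 1/d_o2 = 1/32.5 - 1/(-3.625) = 0.30663 cm^-1, so d_i2 = 3.261 cm.
m_2 = -(3.261)/(-3.625) = 0.8997.
Overall magnification: m = m_1 m_2 = -1.0121.

-1.0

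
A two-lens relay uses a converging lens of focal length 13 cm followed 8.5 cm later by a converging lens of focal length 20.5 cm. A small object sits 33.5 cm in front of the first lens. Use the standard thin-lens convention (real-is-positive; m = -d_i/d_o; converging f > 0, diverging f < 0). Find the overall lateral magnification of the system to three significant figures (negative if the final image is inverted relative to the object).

First lens: d_i1 = 1/(1/13 - 1/33.5) = 21.244 cm.
m_1 = -(21.244)/33.5 = -0.6341.
Since 21.244 cm > 8.5 cm, the first image lies past the second lens and serves as a virtual object: d_o2 = L - d_i1 = -12.744 cm.
Second lens: d_i2 = 1/(1/20.5 - 1/(-12.744)) = 7.859 cm.
m_2 = -(7.859)/(-12.744) = 0.6167.
Overall magnification: m = m_1 m_2 = -0.3910.

-0.391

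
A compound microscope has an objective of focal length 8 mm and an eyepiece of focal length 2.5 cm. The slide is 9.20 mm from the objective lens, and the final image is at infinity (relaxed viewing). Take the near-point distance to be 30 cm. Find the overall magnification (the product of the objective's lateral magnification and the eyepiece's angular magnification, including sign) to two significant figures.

-80

Convert to cm: f_obj = 8 mm = 0.8 cm; d_o = 9.20 mm = 0.92 cm.
Objective: 1/d_i = 1/f_obj - 1/d_o = 1/0.8 - 1/0.92 = 0.16304 cm^-1, so d_i = 6.133 cm.
m_obj = -d_i/d_o = -6.133/0.92 = -6.667.
Eyepiece angular magnification (image at infinity): M_eye = D/f_e = 30/2.5 = 12.000.
Overall M = m_obj x M_eye = (-6.667)(12.000) = -80.00.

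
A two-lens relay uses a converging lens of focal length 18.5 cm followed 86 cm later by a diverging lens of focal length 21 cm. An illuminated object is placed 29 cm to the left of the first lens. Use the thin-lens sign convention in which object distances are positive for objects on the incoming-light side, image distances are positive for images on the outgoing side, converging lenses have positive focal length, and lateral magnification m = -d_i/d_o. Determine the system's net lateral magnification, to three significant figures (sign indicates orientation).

Applying the thin-lens equation to the first lens, 1/18.5 = 1/29 + 1/d_i1, which gives d_i1 = 51.095 cm.
Its lateral magnification is m_1 = -d_i1/d_o1 = -(51.095)/29 = -1.7619.
That image sits 34.905 cm in front of the second lens, so d_o2 = 34.905 cm.
Applying the thin-lens equation again with f_2 = -21 cm and d_o2 = 34.905 cm gives d_i2 = -13.112 cm.
m_2 = -(-13.112)/(34.905) = 0.3756.
Total m = m_1 x m_2 = (-1.7619)(0.3756) = -0.6618.

-0.662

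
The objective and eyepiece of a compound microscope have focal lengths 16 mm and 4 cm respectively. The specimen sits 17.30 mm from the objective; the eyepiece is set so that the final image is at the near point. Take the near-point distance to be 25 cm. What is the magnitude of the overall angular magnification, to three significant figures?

Convert to cm: f_obj = 16 mm = 1.6 cm; d_o = 17.30 mm = 1.73 cm.
Objective: 1/d_i = 1/f_obj - 1/d_o = 1/1.6 - 1/1.73 = 0.04697 cm^-1, so d_i = 21.292 cm.
m_obj = -d_i/d_o = -21.292/1.73 = -12.308.
Eyepiece angular magnification (image at near point): M_eye = 1 + D/f_e = 1 + 25/4 = 7.250.
Overall M = m_obj x M_eye = (-12.308)(7.250) = -89.23.
|M| = 89.23.

89.2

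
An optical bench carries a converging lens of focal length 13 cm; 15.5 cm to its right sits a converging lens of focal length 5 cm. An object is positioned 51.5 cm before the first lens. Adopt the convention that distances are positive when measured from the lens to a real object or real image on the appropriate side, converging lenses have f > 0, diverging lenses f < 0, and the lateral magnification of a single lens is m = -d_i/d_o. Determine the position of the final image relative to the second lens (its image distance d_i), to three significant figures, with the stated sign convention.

First lens: d_i1 = 1/(1/13 - 1/51.5) = 17.390 cm.
Since 17.390 cm > 15.5 cm, the first image lies past the second lens and serves as a virtual object: d_o2 = L - d_i1 = -1.890 cm.
Second lens: d_i2 = 1/(1/5 - 1/(-1.890)) = 1.371 cm.

1.37 cm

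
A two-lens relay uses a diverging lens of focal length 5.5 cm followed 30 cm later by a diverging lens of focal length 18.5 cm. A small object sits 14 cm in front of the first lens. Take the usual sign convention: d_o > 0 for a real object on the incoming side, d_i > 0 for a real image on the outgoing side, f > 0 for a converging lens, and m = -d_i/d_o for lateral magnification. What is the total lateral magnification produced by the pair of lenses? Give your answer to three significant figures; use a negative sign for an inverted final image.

0.0995

Lens 1: 1/d_i1 = 1/f_1 - 1/d_o1 = 1/(-5.5) - 1/14 = -0.25325 cm^-1, so d_i1 = -3.949 cm.
m_1 = -(-3.949)/14 = 0.2821.
With d_i1 < 0 the first image is virtual and lies on the object side; the object distance for lens 2 is d_o2 = 30 - (-3.949) = 33.949 cm.
Lens 2: 1/d_i2 = 1/f_2 - 1/d_o2 = 1/(-18.5) - 1/(33.949) = -0.08351 cm^-1, so d_i2 = -11.975 cm.
m_2 = -(-11.975)/(33.949) = 0.3527.
Total m = m_1 x m_2 = (0.2821)(0.3527) = 0.0995.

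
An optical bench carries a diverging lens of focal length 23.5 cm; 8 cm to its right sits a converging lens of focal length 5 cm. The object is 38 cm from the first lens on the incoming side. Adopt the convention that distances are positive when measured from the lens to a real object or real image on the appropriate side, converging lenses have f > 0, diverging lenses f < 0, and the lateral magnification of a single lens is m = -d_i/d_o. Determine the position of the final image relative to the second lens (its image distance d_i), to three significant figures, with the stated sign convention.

Lens 1: 1/d_i1 = 1/f_1 - 1/d_o1 = 1/(-23.5) - 1/38 = -0.06887 cm^-1, so d_i1 = -14.520 cm.
With d_i1 < 0 the first image is virtual and lies on the object side; the object distance for lens 2 is d_o2 = 8 - (-14.520) = 22.520 cm.
Lens 2: 1/d_i2 = 1/f_2 - 1/d_o2 = 1/5 - 1/(22.520) = 0.15560 cm^-1, so d_i2 = 6.427 cm.

6.43 cm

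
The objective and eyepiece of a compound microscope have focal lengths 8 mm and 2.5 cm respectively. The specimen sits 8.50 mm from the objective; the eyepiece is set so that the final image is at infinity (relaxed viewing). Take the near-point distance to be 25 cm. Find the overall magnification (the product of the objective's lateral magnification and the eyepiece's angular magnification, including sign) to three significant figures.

Convert to cm: f_obj = 8 mm = 0.8 cm; d_o = 8.50 mm = 0.85 cm.
Objective: 1/d_i = 1/f_obj - 1/d_o = 1/0.8 - 1/0.85 = 0.07353 cm^-1, so d_i = 13.600 cm.
m_obj = -d_i/d_o = -13.600/0.85 = -16.000.
Eyepiece angular magnification (image at infinity): M_eye = D/f_e = 25/2.5 = 10.000.
Overall M = m_obj x M_eye = (-16.000)(10.000) = -160.00.

-160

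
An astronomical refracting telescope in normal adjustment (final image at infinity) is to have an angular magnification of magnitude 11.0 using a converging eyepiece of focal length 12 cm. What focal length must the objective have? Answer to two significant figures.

130 cm

|M| = f_obj/|f_eye|, so f_obj = |M| x |f_eye| = 11.0 x 12 = 132.000 cm.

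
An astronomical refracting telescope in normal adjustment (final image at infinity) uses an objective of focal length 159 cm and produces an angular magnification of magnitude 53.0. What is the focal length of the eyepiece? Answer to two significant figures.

3.0 cm

|M| = f_obj/f_eye, so f_eye = f_obj/|M| = 159/53.0 = 3.000 cm.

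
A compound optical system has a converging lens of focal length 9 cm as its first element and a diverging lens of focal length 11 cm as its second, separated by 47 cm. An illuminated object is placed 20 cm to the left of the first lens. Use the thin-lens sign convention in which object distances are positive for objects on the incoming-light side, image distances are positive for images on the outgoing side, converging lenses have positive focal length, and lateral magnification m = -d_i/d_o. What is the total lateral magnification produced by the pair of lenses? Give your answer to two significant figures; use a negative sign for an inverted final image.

Lens 1: 1/d_i1 = 1/f_1 - 1/d_o1 = 1/9 - 1/20 = 0.06111 cm^-1, so d_i1 = 16.364 cm.
m_1 = -(16.364)/20 = -0.8182.
The intermediate image is 16.364 cm to the right of lens 1, so d_o2 = L - d_i1 = 47 - 16.364 = 30.636 cm.
Lens 2: 1/d_i2 = 1/f_2 - 1/d_o2 = 1/(-11) - 1/(30.636) = -0.12355 cm^-1, so d_i2 = -8.094 cm.
m_2 = -(-8.094)/(30.636) = 0.2642.
The system's lateral magnification is m_1 m_2 = (-0.8182)(0.2642) = -0.2162.

-0.22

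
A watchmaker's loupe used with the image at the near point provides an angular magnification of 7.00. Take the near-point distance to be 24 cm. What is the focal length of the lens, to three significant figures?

For the image at the near point, M = 1 + D/f.
f = D/(M - 1) = 24/(7.0 - 1) = 4.000 cm.

4.00 cm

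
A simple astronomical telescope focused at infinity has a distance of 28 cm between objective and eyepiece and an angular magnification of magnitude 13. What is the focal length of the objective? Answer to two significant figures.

In normal adjustment the tube length equals f_obj + f_eye and |M| = f_obj/f_eye.
So f_obj = 13 f_eye and 13 f_eye + f_eye = 28 cm, giving f_eye = 28/14 = 2.000 cm and f_obj = 26.000 cm.

26 cm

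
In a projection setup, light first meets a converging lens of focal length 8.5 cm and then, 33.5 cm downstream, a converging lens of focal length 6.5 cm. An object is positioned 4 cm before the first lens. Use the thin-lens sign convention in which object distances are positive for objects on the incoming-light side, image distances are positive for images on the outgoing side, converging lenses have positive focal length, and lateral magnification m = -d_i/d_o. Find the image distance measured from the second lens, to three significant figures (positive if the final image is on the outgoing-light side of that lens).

Applying the thin-lens equation to the first lens, 1/8.5 = 1/4 + 1/d_i1, which gives d_i1 = -7.556 cm.
The intermediate image is virtual, 7.556 cm to the left of lens 1, so d_o2 = L - d_i1 = 33.5 - (-7.556) = 41.056 cm.
Applying the thin-lens equation again with f_2 = 6.5 cm and d_o2 = 41.056 cm gives d_i2 = 7.723 cm.

7.72 cm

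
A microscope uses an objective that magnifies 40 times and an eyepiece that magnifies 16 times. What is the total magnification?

640

The overall magnification of a compound microscope is the product of the objective and eyepiece magnifications:
M = M_obj x M_eye = 40 x 16 = 640.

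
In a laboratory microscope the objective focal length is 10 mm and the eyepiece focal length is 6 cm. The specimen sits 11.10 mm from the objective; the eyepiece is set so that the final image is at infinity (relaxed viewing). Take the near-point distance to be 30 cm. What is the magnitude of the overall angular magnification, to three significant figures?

Convert to cm: f_obj = 10 mm = 1 cm; d_o = 11.10 mm = 1.11 cm.
Objective: 1/d_i = 1/f_obj - 1/d_o = 1/1 - 1/1.11 = 0.09910 cm^-1, so d_i = 10.091 cm.
m_obj = -d_i/d_o = -10.091/1.11 = -9.091.
Eyepiece angular magnification (image at infinity): M_eye = D/f_e = 30/6 = 5.000.
Overall M = m_obj x M_eye = (-9.091)(5.000) = -45.45.
|M| = 45.45.

45.5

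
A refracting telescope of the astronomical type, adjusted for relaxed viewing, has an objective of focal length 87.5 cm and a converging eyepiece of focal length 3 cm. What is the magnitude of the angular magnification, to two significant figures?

29

|M| = f_obj/|f_eye| = 87.5/3 = 29.167.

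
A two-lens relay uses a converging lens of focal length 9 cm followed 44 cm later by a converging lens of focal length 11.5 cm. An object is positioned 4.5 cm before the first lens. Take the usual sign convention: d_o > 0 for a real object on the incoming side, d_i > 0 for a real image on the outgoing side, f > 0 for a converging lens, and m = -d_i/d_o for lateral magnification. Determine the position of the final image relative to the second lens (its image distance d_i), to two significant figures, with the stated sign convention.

Applying the thin-lens equation to the first lens, 1/9 = 1/4.5 + 1/d_i1, which gives d_i1 = -9.000 cm.
With d_i1 < 0 the first image is virtual and lies on the object side; the object distance for lens 2 is d_o2 = 44 - (-9.000) = 53.000 cm.
Applying the thin-lens equation again with f_2 = 11.5 cm and d_o2 = 53.000 cm gives d_i2 = 14.687 cm.

15 cm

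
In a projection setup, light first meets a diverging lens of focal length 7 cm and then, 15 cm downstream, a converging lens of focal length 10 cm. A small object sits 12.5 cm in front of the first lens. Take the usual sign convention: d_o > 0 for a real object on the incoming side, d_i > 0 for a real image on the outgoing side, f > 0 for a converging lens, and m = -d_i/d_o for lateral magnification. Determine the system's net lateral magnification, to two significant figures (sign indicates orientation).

Applying the thin-lens equation to the first lens, 1/(-7) = 1/12.5 + 1/d_i1, which gives d_i1 = -4.487 cm.
Its lateral magnification is m_1 = -d_i1/d_o1 = -(-4.487)/12.5 = 0.3590.
With d_i1 < 0 the first image is virtual and lies on the object side; the object distance for lens 2 is d_o2 = 15 - (-4.487) = 19.487 cm.
Applying the thin-lens equation again with f_2 = 10 cm and d_o2 = 19.487 cm gives d_i2 = 20.541 cm.
m_2 = -(20.541)/(19.487) = -1.0541.
The system's lateral magnification is m_1 m_2 = (0.3590)(-1.0541) = -0.3784.

-0.38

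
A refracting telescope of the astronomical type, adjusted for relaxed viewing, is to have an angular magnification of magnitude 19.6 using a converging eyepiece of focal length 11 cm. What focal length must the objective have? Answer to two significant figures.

|M| = f_obj/|f_eye|, so f_obj = |M| x |f_eye| = 19.6 x 11 = 215.600 cm.

220 cm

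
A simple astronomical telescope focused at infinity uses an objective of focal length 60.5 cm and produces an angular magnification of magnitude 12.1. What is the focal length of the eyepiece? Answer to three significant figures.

|M| = f_obj/f_eye, so f_eye = f_obj/|M| = 60.5/12.1 = 5.000 cm.

5.00 cm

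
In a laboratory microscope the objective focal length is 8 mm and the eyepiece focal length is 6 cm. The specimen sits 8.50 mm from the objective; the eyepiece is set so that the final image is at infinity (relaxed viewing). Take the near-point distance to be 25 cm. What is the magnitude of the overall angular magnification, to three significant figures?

Convert to cm: f_obj = 8 mm = 0.8 cm; d_o = 8.50 mm = 0.85 cm.
Objective: 1/d_i = 1/f_obj - 1/d_o = 1/0.8 - 1/0.85 = 0.07353 cm^-1, so d_i = 13.600 cm.
m_obj = -d_i/d_o = -13.600/0.85 = -16.000.
Eyepiece angular magnification (image at infinity): M_eye = D/f_e = 25/6 = 4.167.
Overall M = m_obj x M_eye = (-16.000)(4.167) = -66.67.
|M| = 66.67.

66.7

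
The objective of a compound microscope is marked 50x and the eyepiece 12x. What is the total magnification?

600

The overall magnification of a compound microscope is the product of the objective and eyepiece magnifications:
M = M_obj x M_eye = 50 x 12 = 600.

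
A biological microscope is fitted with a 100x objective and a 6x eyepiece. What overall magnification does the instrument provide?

600

The overall magnification of a compound microscope is the product of the objective and eyepiece magnifications:
M = M_obj x M_eye = 100 x 6 = 600.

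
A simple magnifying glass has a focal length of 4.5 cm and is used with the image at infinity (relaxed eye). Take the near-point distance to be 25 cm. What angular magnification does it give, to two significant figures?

5.6

M = D/f = 25/4.5 = 5.556.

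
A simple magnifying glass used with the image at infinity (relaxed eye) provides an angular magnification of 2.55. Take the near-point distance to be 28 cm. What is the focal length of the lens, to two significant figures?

For the image at infinity, M = D/f.
f = D/M = 28/2.55 = 10.980 cm.

11 cm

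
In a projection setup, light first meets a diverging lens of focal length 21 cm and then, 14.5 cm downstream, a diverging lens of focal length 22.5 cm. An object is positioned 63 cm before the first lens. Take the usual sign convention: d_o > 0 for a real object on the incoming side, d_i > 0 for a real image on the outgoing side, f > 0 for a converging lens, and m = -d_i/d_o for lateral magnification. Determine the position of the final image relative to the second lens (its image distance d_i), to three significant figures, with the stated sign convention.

Applying the thin-lens equation to the first lens, 1/(-21) = 1/63 + 1/d_i1, which gives d_i1 = -15.750 cm.
With d_i1 < 0 the first image is virtual and lies on the object side; the object distance for lens 2 is d_o2 = 14.5 - (-15.750) = 30.250 cm.
Applying the thin-lens equation again with f_2 = -22.5 cm and d_o2 = 30.250 cm gives d_i2 = -12.903 cm.

-12.9 cm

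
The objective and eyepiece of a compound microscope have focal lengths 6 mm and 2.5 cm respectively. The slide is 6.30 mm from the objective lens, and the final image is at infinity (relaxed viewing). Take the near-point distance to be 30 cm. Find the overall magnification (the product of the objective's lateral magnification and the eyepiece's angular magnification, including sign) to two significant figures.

Convert to cm: f_obj = 6 mm = 0.6 cm; d_o = 6.30 mm = 0.63 cm.
Objective: 1/d_i = 1/f_obj - 1/d_o = 1/0.6 - 1/0.63 = 0.07937 cm^-1, so d_i = 12.600 cm.
m_obj = -d_i/d_o = -12.600/0.63 = -20.000.
Eyepiece angular magnification (image at infinity): M_eye = D/f_e = 30/2.5 = 12.000.
Overall M = m_obj x M_eye = (-20.000)(12.000) = -240.00.

-240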